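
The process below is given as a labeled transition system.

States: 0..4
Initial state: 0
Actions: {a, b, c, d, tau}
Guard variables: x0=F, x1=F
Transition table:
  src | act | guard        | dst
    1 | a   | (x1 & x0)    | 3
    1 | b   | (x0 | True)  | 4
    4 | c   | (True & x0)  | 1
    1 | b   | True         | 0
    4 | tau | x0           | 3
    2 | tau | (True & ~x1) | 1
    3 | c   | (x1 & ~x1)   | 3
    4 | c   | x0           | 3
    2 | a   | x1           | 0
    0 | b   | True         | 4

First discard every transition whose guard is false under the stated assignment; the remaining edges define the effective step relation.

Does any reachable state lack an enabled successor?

Reach set: {0,4}
  0: b→4  [deg 1]
  4: ∅  [deadlock]
Path to 4: b

Answer: DEADLOCK at state 4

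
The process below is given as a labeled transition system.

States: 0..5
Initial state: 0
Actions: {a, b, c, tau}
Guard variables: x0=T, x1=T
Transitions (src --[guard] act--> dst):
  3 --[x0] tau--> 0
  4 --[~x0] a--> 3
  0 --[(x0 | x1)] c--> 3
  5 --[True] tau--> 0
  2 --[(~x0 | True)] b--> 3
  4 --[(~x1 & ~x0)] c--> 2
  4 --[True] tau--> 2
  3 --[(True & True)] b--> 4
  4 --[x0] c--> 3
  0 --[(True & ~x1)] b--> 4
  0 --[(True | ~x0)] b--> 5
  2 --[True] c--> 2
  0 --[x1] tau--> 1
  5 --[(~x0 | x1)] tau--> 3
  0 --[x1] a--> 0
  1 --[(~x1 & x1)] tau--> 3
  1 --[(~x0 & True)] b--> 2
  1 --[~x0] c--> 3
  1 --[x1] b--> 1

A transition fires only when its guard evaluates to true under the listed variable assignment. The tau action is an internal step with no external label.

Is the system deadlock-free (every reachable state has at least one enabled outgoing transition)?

Answer: DEADLOCK-FREE

Working:
Reachable = {0,1,2,3,4,5}
  0: a→0  b→5  c→3  tau→1  [4 out]
  1: b→1  [1 out]
  2: b→3  c→2  [2 out]
  3: b→4  tau→0  [2 out]
  4: c→3  tau→2  [2 out]
  5: tau→0  tau→3  [2 out]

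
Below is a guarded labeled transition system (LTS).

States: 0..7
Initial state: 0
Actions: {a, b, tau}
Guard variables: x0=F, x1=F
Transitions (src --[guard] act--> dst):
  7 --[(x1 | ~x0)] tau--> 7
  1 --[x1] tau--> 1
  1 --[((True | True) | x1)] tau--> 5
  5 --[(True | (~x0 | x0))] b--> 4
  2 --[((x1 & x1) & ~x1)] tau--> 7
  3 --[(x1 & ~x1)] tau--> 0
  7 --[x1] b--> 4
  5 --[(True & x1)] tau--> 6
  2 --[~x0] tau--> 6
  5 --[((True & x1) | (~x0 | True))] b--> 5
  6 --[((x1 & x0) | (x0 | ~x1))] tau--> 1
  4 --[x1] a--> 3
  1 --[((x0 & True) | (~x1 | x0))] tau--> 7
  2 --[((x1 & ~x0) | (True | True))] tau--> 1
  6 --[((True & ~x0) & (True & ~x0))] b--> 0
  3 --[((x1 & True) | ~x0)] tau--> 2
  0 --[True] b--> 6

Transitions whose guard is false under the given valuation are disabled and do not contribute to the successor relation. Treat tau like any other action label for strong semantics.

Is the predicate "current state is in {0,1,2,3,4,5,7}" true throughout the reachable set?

Answer: INVARIANT VIOLATED at state 6

Analysis:
Inv-set: {0,1,2,3,4,5,7}
Reachable = {0,1,4,5,6,7}
  0: ok
  1: ok
  4: ok
  5: ok
  6: VIOLATES
  7: ok
reach 6 via b — violates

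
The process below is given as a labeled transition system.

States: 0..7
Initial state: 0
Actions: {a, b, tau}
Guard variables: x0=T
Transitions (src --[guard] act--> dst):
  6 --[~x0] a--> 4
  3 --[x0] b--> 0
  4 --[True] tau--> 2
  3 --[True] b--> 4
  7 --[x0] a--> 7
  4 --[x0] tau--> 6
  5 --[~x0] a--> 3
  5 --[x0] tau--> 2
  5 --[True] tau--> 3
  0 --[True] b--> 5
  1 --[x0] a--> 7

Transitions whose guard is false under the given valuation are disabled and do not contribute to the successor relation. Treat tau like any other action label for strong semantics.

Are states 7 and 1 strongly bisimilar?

Refine partition for ~:
  round 0: {{0,1,2,3,4,5,6,7}}
  round 1: {{0,3},{1,7},{2,6},{4,5}}
  round 2: {{0},{1,7},{2,6},{3},{4},{5}}
6 equivalence class(es) (converged in 3)
7∈{1,7}, 1∈{1,7}

Answer: BISIMILAR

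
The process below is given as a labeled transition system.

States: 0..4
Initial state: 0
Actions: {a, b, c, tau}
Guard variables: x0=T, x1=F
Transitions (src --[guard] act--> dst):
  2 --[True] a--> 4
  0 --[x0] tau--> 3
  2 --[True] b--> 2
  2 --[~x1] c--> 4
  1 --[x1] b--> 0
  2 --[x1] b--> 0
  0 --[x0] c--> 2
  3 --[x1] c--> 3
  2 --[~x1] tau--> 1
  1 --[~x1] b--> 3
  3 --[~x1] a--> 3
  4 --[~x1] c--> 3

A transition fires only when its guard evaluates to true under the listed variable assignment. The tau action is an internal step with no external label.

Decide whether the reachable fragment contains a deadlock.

R = {0,1,2,3,4}
  0: c→2  tau→3  [2 out]
  1: b→3  [1 out]
  2: a→4  b→2  c→4  tau→1  [4 out]
  3: a→3  [1 out]
  4: c→3  [1 out]

Answer: DEADLOCK-FREE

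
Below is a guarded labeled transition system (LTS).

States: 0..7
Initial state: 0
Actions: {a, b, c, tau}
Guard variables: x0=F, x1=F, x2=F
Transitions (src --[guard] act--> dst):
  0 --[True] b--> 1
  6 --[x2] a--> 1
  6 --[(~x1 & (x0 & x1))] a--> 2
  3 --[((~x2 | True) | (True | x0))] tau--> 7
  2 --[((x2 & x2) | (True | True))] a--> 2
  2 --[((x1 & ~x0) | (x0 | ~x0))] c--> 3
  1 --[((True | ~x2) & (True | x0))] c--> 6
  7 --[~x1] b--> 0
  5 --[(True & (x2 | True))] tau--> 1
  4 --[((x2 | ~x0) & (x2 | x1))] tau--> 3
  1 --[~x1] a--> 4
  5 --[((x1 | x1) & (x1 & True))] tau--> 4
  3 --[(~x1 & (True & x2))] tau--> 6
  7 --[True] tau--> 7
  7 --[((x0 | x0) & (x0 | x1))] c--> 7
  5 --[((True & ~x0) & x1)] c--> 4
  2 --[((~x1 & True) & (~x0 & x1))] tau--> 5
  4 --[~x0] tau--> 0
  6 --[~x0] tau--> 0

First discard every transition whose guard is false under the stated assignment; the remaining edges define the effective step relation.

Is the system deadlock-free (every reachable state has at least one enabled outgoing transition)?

Answer: DEADLOCK-FREE

Analysis:
Reachable = {0,1,4,6}
  0: b→1  [1 out]
  1: a→4  c→6  [2 out]
  4: tau→0  [1 out]
  6: tau→0  [1 out]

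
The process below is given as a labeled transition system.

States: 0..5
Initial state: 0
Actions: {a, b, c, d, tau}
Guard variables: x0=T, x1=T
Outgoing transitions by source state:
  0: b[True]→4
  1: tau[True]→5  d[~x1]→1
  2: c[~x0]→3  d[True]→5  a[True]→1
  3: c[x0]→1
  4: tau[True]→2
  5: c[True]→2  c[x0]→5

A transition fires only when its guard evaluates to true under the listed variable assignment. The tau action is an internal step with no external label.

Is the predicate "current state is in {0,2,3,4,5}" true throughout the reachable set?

Safe = {0,2,3,4,5}
Reach set: {0,1,2,4,5}
  0: safe
  1: outside
  2: safe
  4: safe
  5: safe
witness against invariant: b·tau·a → 1

Answer: INVARIANT VIOLATED at state 1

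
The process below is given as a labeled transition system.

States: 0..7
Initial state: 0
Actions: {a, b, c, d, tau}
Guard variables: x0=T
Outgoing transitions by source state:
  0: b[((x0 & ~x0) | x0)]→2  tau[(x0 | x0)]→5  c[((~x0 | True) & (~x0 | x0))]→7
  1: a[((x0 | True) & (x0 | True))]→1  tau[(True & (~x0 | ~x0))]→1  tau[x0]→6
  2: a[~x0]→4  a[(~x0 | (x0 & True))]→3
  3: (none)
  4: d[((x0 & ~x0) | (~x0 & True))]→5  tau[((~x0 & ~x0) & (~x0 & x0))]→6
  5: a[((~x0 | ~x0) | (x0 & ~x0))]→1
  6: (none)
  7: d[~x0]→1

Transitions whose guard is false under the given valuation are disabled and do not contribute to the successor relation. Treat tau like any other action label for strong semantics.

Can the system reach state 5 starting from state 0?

After dropping false guards: 6 live edges.
Layer 0: {0}
Layer 1: {2,5,7}  total {0,2,5,7}
Layer 2: {3}  total {0,2,3,5,7}
Reachable = {0,2,3,5,7}
witness 5: tau

Answer: REACHABLE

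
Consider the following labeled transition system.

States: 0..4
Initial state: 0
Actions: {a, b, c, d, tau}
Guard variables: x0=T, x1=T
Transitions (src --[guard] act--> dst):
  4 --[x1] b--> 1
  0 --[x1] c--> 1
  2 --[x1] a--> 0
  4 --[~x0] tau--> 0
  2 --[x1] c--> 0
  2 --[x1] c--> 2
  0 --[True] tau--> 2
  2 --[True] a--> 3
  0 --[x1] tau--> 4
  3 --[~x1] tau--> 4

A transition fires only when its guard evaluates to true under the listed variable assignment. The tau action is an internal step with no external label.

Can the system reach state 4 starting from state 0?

Answer: REACHABLE

Trace:
After dropping false guards: 8 live edges.
depth 0: {0}
depth 1: {1,2,4}  total {0,1,2,4}
depth 2: {3}  total {0,1,2,3,4}
Reach set: {0,1,2,3,4}
trace reaching 4: tau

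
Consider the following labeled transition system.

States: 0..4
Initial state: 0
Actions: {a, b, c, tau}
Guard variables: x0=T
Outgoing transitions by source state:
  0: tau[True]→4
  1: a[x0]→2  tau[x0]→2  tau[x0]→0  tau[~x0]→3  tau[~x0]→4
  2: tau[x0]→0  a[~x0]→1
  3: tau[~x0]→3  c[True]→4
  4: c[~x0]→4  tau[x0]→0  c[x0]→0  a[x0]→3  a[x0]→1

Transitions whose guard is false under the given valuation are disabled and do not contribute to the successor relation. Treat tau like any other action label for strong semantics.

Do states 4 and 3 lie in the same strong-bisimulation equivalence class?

Answer: NOT BISIMILAR

Trace:
Compute ~ classes (split until stable):
  P[0] = {{0,1,2,3,4}}
  P[1] = {{0,2},{1},{3},{4}}
  P[2] = {{0},{1},{2},{3},{4}}
5 equivalence class(es) (converged in 3)
class of 4: {4}; class of 3: {3}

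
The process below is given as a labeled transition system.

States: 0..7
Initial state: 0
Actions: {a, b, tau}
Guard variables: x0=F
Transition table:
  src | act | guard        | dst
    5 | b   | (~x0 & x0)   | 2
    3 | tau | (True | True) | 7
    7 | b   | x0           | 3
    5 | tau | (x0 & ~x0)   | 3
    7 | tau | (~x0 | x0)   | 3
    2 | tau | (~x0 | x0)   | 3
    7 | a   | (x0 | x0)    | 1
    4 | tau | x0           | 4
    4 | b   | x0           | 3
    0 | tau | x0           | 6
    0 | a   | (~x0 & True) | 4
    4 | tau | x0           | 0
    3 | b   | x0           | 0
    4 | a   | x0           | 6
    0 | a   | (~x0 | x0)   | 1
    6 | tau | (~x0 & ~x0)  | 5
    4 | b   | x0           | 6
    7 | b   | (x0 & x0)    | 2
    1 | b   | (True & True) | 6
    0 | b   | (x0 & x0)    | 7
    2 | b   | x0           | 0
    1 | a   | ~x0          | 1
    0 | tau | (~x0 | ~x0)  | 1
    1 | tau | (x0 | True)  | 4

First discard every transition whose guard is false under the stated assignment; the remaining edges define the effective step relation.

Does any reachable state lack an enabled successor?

Reach set: {0,1,4,5,6}
  0: a→1  a→4  tau→1  [3 exit(s)]
  1: a→1  b→6  tau→4  [3 exit(s)]
  4: ∅  [deadlock]
  5: ∅  [deadlock]
  6: tau→5  [1 exit(s)]
witness 4: a

Answer: DEADLOCK at state 4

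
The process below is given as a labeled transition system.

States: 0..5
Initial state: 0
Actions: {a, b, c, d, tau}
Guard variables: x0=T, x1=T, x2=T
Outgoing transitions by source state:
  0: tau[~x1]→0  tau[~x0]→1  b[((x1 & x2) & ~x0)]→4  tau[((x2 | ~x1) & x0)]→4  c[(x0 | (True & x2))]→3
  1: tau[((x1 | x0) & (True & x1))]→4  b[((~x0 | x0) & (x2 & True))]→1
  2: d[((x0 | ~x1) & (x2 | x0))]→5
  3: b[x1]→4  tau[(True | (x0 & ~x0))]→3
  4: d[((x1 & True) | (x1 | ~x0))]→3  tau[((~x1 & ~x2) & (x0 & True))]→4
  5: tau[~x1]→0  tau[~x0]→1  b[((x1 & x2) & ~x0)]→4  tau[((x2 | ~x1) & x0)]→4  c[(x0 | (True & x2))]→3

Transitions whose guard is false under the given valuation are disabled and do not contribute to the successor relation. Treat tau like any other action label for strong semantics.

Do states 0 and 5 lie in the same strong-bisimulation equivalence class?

Answer: BISIMILAR

Analysis:
Bisimulation quotient by refinement:
  π0 = {{0,1,2,3,4,5}}
  π1 = {{0,5},{1,3},{2,4}}
  π2 = {{0,5},{1},{2},{3},{4}}
stable after 3 split(s): 5 block(s)
[0]={0,5}  [5]={0,5}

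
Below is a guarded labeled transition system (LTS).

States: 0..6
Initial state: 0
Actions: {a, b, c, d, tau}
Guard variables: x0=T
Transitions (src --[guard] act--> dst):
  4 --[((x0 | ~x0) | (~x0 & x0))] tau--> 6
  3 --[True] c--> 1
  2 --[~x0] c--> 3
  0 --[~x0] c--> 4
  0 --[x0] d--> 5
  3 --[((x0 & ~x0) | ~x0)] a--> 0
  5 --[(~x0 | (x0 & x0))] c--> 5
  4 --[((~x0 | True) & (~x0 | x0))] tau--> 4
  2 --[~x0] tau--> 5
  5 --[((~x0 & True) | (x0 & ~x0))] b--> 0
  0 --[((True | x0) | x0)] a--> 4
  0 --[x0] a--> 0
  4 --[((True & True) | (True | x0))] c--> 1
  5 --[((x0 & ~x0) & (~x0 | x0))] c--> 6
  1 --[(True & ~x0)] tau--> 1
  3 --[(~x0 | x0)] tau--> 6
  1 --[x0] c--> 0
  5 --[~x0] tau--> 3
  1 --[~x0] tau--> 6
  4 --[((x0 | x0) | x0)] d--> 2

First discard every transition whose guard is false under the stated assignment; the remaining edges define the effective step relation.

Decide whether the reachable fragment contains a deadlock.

Reachable = {0,1,2,4,5,6}
  0: a→0  a→4  d→5  [3 out]
  1: c→0  [1 out]
  2: ∅  [STUCK]
  4: c→1  d→2  tau→4  tau→6  [4 out]
  5: c→5  [1 out]
  6: ∅  [STUCK]
witness 2: a·d

Answer: DEADLOCK at state 2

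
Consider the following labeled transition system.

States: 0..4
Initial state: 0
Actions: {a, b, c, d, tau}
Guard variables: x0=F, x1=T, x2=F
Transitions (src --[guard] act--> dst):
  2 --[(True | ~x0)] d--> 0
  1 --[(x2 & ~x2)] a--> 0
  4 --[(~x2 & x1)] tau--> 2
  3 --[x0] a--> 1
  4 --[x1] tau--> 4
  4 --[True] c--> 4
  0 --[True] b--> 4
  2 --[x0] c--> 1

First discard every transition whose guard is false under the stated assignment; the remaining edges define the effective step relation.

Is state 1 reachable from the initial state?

Answer: UNREACHABLE

Working:
5 transition(s) survive guard evaluation.
depth 0: {0}
depth 1: {4}  total {0,4}
depth 2: {2}  total {0,2,4}
Reachable = {0,2,4}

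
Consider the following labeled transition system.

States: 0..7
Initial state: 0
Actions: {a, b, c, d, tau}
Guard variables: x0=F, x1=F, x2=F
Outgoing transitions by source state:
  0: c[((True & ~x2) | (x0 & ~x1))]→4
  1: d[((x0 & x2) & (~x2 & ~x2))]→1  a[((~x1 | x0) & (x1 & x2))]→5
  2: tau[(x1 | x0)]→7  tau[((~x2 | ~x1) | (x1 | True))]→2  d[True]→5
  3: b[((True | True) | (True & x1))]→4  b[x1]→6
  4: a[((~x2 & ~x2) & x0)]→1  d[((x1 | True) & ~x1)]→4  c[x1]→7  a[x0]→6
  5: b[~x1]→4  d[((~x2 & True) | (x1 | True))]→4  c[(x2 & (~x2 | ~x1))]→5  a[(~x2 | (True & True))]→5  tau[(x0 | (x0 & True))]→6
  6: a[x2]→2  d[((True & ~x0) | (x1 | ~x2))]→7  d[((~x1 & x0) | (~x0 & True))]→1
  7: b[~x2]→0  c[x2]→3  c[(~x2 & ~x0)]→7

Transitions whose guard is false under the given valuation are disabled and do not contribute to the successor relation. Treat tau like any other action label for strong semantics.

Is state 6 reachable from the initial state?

Answer: UNREACHABLE

Analysis:
After dropping false guards: 12 live edges.
L0 = {0}
L1 = {4}  cumulative {0,4}
Reach set: {0,4}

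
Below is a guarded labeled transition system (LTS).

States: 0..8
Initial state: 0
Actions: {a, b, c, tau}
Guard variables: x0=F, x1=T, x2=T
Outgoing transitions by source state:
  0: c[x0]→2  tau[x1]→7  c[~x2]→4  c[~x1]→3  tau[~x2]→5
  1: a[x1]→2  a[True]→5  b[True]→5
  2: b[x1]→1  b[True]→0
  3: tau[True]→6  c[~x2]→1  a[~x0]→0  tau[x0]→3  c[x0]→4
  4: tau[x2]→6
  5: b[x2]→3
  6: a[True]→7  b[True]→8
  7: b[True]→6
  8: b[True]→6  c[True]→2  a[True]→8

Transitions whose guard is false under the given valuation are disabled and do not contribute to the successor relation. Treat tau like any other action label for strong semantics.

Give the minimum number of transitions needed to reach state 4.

Answer: UNREACHABLE

Working:
BFS to 4:
  depth 0: {0}
  depth 1: {7}
  depth 2: {6}
  depth 3: {8}
  depth 4: {2}
  depth 5: {1}
  depth 6: {5}
  depth 7: {3}
4 never appears.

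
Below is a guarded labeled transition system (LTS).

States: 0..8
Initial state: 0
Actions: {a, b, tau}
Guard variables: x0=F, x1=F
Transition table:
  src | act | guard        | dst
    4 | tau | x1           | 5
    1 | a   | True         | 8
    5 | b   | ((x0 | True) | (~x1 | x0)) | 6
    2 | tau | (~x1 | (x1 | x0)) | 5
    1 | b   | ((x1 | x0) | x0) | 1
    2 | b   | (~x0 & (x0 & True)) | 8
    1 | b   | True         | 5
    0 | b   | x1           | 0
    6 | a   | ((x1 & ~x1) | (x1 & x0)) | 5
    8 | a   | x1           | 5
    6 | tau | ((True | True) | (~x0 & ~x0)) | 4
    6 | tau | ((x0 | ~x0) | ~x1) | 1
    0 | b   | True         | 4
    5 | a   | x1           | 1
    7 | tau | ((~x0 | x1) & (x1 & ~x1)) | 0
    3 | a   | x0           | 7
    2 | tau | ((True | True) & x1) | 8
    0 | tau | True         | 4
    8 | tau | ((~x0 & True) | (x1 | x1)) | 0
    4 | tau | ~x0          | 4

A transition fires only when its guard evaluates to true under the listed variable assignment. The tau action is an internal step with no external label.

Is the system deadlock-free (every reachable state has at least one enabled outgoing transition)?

Reachable = {0,4}
  0: b→4  tau→4  [2 exit(s)]
  4: tau→4  [1 exit(s)]

Answer: DEADLOCK-FREE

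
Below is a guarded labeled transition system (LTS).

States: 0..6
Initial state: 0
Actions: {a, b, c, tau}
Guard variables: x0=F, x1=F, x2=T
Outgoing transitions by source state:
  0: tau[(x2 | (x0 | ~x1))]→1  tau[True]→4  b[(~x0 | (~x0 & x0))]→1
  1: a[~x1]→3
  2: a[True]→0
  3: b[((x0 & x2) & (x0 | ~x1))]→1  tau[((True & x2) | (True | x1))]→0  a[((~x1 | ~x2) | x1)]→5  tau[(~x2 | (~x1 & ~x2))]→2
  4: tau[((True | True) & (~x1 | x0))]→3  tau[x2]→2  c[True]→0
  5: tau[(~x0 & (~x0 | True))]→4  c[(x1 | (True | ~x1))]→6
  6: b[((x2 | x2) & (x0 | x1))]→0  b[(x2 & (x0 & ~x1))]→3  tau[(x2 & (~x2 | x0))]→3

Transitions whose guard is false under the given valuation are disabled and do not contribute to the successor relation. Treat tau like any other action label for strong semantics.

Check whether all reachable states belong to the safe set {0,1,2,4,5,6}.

Answer: INVARIANT VIOLATED at state 3

Working:
Safe = {0,1,2,4,5,6}
R = {0,1,2,3,4,5,6}
  0: ✓
  1: ✓
  2: ✓
  3: outside
  4: ✓
  5: ✓
  6: ✓
witness against invariant: tau·a → 3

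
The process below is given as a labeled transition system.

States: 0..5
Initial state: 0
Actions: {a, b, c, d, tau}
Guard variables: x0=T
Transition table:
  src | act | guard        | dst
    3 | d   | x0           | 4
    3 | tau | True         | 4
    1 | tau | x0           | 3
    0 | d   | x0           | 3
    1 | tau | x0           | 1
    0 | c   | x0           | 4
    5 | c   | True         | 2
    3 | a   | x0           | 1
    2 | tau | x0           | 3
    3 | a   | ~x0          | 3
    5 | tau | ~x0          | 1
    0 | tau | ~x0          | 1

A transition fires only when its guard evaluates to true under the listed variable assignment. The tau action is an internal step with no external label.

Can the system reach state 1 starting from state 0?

Answer: REACHABLE

Trace:
After dropping false guards: 9 live edges.
L0 = {0}
L1 = {3,4}  total {0,3,4}
L2 = {1}  total {0,1,3,4}
Reach set: {0,1,3,4}
witness 1: d·a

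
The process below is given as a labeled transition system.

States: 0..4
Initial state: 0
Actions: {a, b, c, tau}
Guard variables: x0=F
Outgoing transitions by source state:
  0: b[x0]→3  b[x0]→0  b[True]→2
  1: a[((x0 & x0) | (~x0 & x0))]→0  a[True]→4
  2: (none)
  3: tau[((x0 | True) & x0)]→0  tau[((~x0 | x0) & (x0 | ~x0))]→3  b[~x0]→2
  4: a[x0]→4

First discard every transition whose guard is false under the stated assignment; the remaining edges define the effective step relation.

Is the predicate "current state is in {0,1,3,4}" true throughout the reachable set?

Safe = {0,1,3,4}
Reach set: {0,2}
  0: ✓
  2: VIOLATES
reach 2 via b — violates

Answer: INVARIANT VIOLATED at state 2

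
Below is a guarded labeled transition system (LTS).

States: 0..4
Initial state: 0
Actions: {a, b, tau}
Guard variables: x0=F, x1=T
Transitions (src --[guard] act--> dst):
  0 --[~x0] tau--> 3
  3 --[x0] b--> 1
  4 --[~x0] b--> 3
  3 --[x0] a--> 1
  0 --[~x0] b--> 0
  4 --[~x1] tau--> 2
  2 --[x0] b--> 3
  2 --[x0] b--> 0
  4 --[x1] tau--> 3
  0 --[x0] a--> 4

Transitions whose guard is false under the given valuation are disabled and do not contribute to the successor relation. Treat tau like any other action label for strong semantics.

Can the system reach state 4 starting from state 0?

4 transition(s) survive guard evaluation.
depth 0: {0}
depth 1: {3}  total {0,3}
Reachable = {0,3}

Answer: UNREACHABLE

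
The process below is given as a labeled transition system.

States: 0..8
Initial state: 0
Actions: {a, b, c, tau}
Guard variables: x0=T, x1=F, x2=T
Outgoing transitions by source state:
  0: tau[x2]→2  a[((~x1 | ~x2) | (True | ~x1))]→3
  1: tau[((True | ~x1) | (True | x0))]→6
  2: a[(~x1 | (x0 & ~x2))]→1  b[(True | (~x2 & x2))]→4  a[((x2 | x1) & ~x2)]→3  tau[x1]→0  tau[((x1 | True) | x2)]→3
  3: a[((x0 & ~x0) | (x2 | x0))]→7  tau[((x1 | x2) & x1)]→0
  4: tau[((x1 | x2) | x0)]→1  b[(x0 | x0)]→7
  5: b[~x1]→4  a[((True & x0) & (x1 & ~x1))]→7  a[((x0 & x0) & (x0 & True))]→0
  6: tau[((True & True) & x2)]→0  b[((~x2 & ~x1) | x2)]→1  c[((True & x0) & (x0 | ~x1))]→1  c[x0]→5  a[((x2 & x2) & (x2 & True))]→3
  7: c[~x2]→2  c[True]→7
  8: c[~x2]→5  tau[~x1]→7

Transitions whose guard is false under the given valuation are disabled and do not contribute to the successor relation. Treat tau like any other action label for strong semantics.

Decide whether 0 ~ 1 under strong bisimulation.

Compute ~ classes (split until stable):
  π0 = {{0,1,2,3,4,5,6,7,8}}
  π1 = {{0},{1,8},{2},{3},{4},{5},{6},{7}}
  π2 = {{0},{1},{2},{3},{4},{5},{6},{7},{8}}
Fixed point at round 3; 9 class(es).
class of 0: {0}; class of 1: {1}

Answer: NOT BISIMILAR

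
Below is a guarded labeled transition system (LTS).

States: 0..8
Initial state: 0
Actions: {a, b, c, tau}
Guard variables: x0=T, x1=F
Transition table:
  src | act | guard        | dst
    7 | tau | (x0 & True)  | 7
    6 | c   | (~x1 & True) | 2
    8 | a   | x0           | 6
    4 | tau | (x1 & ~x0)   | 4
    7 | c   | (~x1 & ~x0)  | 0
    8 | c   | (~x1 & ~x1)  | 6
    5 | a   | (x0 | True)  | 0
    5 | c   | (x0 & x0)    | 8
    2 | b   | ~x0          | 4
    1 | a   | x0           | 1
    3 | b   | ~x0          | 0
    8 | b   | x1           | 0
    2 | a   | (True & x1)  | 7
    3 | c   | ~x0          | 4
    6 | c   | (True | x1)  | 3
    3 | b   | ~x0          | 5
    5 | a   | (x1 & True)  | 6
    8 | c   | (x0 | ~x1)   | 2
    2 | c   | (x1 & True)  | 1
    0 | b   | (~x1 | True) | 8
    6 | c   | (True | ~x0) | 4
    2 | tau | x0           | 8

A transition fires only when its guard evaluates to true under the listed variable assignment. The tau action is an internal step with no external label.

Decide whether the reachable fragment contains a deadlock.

Answer: DEADLOCK at state 3

Analysis:
Reach set: {0,2,3,4,6,8}
  0: b→8  [deg 1]
  2: tau→8  [deg 1]
  3: ∅  [no exit]
  4: ∅  [no exit]
  6: c→2  c→3  c→4  [deg 3]
  8: a→6  c→2  c→6  [deg 3]
witness 3: b·a·c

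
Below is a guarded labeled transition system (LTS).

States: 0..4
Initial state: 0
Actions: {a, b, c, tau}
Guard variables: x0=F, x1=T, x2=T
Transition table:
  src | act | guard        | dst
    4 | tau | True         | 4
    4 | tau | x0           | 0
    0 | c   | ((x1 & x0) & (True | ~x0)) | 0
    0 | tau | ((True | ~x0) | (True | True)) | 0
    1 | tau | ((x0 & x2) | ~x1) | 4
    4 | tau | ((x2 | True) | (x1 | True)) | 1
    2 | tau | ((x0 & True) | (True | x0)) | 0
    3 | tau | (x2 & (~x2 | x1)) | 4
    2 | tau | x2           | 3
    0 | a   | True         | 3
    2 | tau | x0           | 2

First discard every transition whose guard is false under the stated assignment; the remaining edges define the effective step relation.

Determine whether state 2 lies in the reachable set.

7 transition(s) survive guard evaluation.
L0 = {0}
L1 = {3}  now seen {0,3}
L2 = {4}  now seen {0,3,4}
L3 = {1}  now seen {0,1,3,4}
Reachable = {0,1,3,4}

Answer: UNREACHABLE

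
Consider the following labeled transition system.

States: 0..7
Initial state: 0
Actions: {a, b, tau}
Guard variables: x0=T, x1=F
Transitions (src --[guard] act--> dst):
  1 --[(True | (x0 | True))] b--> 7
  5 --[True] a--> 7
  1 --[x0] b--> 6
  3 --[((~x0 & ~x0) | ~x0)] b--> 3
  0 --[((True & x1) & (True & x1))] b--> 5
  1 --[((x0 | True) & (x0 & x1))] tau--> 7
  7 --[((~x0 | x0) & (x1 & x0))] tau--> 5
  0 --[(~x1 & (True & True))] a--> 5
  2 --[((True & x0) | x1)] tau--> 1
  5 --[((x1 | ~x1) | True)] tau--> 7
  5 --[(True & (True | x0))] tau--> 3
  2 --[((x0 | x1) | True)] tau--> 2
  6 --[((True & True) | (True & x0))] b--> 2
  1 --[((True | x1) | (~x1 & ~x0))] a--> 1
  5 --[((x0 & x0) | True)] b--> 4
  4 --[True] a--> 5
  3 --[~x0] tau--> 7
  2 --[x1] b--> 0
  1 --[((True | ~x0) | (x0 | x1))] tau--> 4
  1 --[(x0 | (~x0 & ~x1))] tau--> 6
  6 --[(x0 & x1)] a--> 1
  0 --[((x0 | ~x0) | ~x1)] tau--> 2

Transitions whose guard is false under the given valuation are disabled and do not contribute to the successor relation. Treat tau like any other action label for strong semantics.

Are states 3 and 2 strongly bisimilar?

Answer: NOT BISIMILAR

Trace:
Refine partition for ~:
  round 0: {{0,1,2,3,4,5,6,7}}
  round 1: {{0},{1,5},{2},{3,7},{4},{6}}
  round 2: {{0},{1},{2},{3,7},{4},{5},{6}}
7 equivalence class(es) (converged in 3)
3∈{3,7}, 2∈{2}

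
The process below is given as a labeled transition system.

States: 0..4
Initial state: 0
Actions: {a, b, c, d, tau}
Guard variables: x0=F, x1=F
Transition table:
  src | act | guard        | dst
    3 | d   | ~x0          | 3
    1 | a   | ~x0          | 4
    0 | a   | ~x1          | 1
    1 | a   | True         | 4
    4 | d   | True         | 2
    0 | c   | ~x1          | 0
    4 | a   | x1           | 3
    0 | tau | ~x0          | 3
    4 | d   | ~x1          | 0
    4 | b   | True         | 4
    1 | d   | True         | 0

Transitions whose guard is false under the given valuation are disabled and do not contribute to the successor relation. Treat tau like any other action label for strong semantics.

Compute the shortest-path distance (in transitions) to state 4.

Answer: 2

Analysis:
Breadth-first toward 4:
  Layer 0: {0}
  Layer 1: {1,3}
  Layer 2: {4}
4 enters at depth 2; path a·a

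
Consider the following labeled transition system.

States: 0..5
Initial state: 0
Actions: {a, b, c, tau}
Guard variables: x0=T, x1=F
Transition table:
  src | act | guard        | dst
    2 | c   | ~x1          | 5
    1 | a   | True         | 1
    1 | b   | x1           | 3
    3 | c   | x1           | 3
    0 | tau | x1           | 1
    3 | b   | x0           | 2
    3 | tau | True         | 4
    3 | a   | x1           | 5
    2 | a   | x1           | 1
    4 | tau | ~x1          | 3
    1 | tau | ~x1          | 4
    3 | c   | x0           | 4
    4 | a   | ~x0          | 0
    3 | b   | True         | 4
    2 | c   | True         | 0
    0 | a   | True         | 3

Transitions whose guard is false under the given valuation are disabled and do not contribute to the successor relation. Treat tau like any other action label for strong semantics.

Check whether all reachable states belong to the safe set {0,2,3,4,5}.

Answer: INVARIANT HOLDS

Working:
Allowed set {0,2,3,4,5}
R = {0,2,3,4,5}
  0: safe
  2: safe
  3: safe
  4: safe
  5: safe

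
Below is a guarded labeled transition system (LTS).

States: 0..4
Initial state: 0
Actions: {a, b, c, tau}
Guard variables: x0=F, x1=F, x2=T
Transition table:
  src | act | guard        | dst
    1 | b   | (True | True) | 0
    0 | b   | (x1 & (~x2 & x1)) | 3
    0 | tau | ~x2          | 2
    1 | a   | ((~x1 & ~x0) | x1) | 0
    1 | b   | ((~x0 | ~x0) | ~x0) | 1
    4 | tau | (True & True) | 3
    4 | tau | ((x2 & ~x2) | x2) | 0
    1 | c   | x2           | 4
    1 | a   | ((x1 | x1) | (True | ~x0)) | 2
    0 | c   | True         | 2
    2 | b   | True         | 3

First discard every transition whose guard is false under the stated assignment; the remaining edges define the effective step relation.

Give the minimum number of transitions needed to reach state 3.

Answer: 2

Analysis:
BFS to 3:
  depth 0: {0}
  depth 1: {2}
  depth 2: {3}
3 enters at depth 2; path c·b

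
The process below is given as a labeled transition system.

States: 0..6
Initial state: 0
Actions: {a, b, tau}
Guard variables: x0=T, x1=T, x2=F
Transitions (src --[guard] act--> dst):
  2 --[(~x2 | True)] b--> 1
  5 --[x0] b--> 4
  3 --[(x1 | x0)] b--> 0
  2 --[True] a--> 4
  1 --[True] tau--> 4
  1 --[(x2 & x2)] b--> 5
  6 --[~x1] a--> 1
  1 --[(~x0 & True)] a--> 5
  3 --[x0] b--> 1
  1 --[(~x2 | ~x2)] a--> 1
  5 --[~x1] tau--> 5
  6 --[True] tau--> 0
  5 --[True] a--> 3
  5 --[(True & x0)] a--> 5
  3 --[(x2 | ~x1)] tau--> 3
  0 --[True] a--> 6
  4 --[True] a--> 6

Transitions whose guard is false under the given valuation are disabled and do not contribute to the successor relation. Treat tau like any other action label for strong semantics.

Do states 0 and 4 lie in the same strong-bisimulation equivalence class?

Compute ~ classes (split until stable):
  π0 = {{0,1,2,3,4,5,6}}
  π1 = {{0,4},{1},{2,5},{3},{6}}
  π2 = {{0,4},{1},{2},{3},{5},{6}}
Fixed point at round 3; 6 class(es).
class of 0: {0,4}; class of 4: {0,4}

Answer: BISIMILAR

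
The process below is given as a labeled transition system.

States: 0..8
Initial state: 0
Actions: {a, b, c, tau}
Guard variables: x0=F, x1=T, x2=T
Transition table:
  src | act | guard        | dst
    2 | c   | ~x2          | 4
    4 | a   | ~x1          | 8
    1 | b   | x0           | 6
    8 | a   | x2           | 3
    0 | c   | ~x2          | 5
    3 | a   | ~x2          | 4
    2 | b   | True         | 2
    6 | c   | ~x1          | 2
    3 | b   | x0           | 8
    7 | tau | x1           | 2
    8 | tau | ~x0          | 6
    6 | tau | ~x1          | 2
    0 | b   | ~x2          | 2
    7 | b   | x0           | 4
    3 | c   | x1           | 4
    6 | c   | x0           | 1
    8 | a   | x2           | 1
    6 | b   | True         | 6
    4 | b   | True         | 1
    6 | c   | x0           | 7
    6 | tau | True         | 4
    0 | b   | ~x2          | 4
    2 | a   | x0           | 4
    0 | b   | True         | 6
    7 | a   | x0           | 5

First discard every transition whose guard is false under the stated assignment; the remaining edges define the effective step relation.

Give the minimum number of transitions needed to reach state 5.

Answer: UNREACHABLE

Working:
Breadth-first toward 5:
  L0 = {0}
  L1 = {6}
  L2 = {4}
  L3 = {1}
5 never appears.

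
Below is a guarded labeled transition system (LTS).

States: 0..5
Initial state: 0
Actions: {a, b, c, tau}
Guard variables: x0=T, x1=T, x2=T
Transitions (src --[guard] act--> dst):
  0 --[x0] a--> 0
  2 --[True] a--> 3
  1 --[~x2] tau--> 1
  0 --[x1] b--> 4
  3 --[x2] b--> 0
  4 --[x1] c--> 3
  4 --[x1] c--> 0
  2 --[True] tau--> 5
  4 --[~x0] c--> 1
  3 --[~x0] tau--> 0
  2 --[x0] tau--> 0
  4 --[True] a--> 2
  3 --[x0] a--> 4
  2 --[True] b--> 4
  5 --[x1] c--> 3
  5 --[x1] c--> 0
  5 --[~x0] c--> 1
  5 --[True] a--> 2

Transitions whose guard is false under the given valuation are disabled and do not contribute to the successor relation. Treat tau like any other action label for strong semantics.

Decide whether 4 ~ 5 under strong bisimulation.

Answer: BISIMILAR

Working:
Bisimulation quotient by refinement:
  P[0] = {{0,1,2,3,4,5}}
  P[1] = {{0,3},{1},{2},{4,5}}
  P[2] = {{0},{1},{2},{3},{4,5}}
Fixed point at round 3; 5 class(es).
4∈{4,5}, 5∈{4,5}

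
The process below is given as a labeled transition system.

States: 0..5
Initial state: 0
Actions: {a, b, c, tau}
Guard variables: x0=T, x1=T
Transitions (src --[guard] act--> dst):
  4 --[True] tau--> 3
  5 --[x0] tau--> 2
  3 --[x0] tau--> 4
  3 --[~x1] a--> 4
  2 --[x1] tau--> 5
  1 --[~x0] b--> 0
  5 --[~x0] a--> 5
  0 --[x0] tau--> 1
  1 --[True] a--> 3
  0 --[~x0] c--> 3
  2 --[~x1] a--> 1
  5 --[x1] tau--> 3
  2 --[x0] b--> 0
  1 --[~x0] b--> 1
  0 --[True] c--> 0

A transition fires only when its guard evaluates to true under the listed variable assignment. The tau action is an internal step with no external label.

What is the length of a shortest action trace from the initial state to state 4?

Breadth-first toward 4:
  depth 0: {0}
  depth 1: {1}
  depth 2: {3}
  depth 3: {4}
first hit 4 at d=3 via tau·a·tau

Answer: 3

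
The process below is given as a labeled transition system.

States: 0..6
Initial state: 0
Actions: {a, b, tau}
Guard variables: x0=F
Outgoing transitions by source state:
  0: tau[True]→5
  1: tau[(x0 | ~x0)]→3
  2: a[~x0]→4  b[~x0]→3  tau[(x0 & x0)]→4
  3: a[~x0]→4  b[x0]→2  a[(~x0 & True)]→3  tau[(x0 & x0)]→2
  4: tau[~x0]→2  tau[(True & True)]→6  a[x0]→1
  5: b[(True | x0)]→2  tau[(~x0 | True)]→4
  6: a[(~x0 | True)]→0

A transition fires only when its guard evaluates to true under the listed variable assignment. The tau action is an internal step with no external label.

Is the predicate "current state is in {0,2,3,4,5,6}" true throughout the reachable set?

Inv-set: {0,2,3,4,5,6}
R = {0,2,3,4,5,6}
  0: safe
  2: safe
  3: safe
  4: safe
  5: safe
  6: safe

Answer: INVARIANT HOLDS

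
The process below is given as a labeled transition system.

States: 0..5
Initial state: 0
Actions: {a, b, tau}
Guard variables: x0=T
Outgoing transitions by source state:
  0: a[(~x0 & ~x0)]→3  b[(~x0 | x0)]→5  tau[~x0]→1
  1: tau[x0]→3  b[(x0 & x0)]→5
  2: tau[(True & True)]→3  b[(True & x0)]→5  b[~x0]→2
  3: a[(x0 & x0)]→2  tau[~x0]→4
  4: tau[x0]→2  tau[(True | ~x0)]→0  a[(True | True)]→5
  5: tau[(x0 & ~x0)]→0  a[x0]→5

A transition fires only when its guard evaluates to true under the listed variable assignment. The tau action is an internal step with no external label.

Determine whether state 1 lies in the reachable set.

10 transition(s) survive guard evaluation.
L0 = {0}
L1 = {5}  cumulative {0,5}
Reach set: {0,5}

Answer: UNREACHABLE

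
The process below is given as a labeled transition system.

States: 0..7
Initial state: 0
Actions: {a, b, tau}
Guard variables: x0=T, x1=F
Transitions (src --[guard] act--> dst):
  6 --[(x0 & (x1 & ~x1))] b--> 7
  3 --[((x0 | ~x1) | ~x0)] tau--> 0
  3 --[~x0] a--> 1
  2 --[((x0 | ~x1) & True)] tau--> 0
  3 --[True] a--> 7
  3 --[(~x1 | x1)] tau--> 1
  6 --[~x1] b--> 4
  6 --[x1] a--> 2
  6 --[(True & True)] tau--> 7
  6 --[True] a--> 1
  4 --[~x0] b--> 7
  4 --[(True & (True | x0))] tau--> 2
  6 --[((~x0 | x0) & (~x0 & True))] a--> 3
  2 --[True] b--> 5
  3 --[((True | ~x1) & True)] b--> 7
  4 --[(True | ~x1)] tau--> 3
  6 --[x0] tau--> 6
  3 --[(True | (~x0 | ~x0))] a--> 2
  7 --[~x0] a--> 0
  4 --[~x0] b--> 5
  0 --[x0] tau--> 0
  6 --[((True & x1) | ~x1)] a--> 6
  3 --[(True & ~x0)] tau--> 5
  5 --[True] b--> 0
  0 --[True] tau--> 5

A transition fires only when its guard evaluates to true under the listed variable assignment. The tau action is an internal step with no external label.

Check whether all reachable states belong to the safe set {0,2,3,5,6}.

Answer: INVARIANT HOLDS

Trace:
Allowed set {0,2,3,5,6}
R = {0,5}
  0: safe
  5: safe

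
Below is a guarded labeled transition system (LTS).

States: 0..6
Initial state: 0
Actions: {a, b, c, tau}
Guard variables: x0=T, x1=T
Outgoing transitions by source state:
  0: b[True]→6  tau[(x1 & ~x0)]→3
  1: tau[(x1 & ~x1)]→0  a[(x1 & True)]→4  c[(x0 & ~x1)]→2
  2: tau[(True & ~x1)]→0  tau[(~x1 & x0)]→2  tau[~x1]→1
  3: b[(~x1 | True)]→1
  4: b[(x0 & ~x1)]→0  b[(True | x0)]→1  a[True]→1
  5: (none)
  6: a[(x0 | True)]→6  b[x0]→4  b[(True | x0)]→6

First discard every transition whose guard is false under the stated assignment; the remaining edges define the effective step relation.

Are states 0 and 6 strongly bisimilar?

Answer: NOT BISIMILAR

Analysis:
Compute ~ classes (split until stable):
  π0 = {{0,1,2,3,4,5,6}}
  π1 = {{0,3},{1},{2,5},{4,6}}
  π2 = {{0},{1},{2,5},{3},{4},{6}}
6 equivalence class(es) (converged in 3)
[0]={0}  [6]={6}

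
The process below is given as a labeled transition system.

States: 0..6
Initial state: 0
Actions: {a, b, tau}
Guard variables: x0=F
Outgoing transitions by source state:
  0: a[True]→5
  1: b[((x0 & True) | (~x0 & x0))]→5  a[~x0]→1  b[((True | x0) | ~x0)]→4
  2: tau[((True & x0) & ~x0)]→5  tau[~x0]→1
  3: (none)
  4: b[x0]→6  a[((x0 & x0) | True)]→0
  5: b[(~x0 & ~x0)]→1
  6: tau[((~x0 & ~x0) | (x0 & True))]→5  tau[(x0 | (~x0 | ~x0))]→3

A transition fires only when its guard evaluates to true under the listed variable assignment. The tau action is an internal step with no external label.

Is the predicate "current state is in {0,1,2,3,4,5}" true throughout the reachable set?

Answer: INVARIANT HOLDS

Trace:
Allowed set {0,1,2,3,4,5}
Reachable = {0,1,4,5}
  0: safe
  1: safe
  4: safe
  5: safe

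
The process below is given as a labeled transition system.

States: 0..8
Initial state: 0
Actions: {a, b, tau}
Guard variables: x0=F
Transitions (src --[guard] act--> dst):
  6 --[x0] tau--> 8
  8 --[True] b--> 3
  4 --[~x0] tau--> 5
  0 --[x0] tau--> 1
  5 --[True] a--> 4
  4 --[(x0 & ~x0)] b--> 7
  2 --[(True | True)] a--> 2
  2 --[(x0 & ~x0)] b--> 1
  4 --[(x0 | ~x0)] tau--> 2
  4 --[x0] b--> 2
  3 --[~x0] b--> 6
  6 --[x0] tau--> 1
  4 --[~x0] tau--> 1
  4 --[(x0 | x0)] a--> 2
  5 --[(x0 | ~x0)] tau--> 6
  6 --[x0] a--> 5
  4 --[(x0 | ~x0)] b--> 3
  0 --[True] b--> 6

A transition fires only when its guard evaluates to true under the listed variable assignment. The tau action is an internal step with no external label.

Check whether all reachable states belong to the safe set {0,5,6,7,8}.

Safe = {0,5,6,7,8}
Reach set: {0,6}
  0: ✓
  6: ✓

Answer: INVARIANT HOLDS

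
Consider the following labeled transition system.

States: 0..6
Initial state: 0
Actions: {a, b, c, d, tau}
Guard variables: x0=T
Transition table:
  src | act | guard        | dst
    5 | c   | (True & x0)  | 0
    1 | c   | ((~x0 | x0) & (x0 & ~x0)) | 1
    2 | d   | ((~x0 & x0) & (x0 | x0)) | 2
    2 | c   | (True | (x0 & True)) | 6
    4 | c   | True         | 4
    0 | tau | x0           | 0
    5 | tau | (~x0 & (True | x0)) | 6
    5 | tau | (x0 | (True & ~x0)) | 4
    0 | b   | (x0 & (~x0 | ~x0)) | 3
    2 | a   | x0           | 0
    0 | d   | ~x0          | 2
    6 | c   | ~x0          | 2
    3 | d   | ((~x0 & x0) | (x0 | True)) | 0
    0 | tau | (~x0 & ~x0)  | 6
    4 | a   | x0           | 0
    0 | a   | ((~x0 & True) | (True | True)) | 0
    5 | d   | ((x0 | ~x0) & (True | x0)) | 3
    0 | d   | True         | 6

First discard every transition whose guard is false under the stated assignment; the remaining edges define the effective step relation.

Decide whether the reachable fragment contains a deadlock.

Answer: DEADLOCK at state 6

Working:
R = {0,6}
  0: a→0  d→6  tau→0  [3 out]
  6: ∅  [deadlock]
trace reaching 6: d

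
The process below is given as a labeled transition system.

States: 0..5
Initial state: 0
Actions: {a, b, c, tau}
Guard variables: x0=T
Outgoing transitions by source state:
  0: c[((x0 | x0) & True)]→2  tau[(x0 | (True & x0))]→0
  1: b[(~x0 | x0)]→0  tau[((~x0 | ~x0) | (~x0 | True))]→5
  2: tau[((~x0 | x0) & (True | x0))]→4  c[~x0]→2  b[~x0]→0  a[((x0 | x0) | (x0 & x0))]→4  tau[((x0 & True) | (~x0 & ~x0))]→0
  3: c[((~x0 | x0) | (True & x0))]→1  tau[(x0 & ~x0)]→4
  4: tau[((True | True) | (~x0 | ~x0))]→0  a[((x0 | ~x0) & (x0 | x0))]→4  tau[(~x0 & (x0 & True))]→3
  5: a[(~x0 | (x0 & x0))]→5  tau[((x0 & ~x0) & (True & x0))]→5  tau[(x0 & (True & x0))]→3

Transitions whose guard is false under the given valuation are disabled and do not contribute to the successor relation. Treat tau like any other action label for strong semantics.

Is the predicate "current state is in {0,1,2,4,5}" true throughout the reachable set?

Inv-set: {0,1,2,4,5}
R = {0,2,4}
  0: safe
  2: safe
  4: safe

Answer: INVARIANT HOLDS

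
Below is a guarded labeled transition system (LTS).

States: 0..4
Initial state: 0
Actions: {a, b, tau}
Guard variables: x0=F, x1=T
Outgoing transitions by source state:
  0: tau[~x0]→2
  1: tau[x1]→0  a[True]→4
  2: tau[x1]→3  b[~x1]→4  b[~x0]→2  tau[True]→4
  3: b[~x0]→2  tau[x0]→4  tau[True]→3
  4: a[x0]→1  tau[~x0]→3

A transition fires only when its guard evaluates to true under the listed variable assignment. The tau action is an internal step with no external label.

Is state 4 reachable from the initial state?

After dropping false guards: 9 live edges.
L0 = {0}
L1 = {2}  total {0,2}
L2 = {3,4}  total {0,2,3,4}
Reachable = {0,2,3,4}
Path to 4: tau·tau

Answer: REACHABLE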